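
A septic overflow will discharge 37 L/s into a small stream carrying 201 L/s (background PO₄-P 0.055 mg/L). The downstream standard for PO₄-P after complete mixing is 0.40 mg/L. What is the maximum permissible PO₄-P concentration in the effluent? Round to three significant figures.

At the limit, (Qr·Cr + Qe·Cₑ)/(Qr + Qe) = 0.40:
Cₑ = (238.0·0.40 − 201.0·0.05500) / 37.00 = 2.274 mg/L.

2.27 mg/L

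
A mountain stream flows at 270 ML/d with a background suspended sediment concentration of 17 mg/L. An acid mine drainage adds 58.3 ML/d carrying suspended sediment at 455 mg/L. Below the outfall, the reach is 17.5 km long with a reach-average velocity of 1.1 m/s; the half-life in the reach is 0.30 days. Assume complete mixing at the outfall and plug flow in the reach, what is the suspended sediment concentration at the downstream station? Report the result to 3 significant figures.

61.9 mg/L

After mixing, C = (270.0·17.00 + 58.30·455.0) / 328.3 = 31120/328.3 = 94.78 mg/L.
Travel time t = 17.5·1000 / 1.1 = 15910 s = 4.419 h.
Half-life 0.30 d → k = ln 2 / 0.30 = 2.310 d⁻¹.
First-order decay: C = 94.78·exp(−k·t) = 94.78·0.6535 = 61.94 mg/L.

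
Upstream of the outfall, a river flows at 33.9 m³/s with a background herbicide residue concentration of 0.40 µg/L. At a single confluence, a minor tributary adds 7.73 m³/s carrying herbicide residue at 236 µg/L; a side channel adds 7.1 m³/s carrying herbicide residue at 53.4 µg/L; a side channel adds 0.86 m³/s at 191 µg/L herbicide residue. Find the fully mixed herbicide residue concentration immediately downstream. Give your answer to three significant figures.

48.0 µg/L

Mixed concentration C = ΣQC/ΣQ = (33.90·0.4000 + 7.730·236.0 + 7.100·53.40 + 0.8600·191.0) / 49.59 = 2381/49.59 = 48.02 µg/L.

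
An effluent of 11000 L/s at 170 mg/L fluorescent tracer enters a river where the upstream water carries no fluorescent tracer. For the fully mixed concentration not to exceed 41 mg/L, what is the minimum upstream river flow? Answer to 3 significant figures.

Set C_mix = 41: (Q·0 + 11000·170.0) / (Q + 11000) = 41
→ Q = 11000·(170.0 − 41)/(41 − 0) = 34610 L/s.

34600 L/s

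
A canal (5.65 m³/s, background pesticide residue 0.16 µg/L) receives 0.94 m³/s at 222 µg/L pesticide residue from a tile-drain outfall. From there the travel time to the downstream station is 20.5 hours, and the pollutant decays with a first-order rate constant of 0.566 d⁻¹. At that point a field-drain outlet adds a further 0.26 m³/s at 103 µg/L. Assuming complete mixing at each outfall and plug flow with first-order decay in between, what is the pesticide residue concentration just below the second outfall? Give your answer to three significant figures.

22.8 µg/L

Mixed concentration C = ΣQC/ΣQ = (5.650·0.1600 + 0.9400·222.0) / 6.590 = 209.6/6.590 = 31.80 µg/L; combined flow 6.590 m³/s.
Applying C = C₀e^(−kt): 31.80 × 0.6166 = 19.61 µg/L.
Second outfall: C = (6.590·19.61 + 0.2600·103.0)/6.850 = 22.78 µg/L.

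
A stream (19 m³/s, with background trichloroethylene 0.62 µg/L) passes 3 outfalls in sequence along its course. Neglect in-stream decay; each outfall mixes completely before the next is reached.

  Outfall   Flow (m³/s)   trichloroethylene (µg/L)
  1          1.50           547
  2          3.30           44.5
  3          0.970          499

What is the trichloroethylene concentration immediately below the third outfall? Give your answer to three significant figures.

59.1 µg/L

Outfall 1: combined Q = 20.50 m³/s; C = (19.00·0.6200 + 1.500·547.0)/20.50 = 40.60 µg/L.
Outfall 2: combined Q = 23.80 m³/s; C = (20.50·40.60 + 3.300·44.50)/23.80 = 41.14 µg/L.
Outfall 3: combined Q = 24.77 m³/s; C = (23.80·41.14 + 0.9700·499.0)/24.77 = 59.07 µg/L.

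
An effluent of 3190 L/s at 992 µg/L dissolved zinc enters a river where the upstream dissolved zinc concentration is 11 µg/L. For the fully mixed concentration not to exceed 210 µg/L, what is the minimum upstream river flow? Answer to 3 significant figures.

Set C_mix = 210: (Q·11.00 + 3190·992.0) / (Q + 3190) = 210
→ Q = 3190·(992.0 − 210)/(210 − 11.00) = 12540 L/s.

12500 L/s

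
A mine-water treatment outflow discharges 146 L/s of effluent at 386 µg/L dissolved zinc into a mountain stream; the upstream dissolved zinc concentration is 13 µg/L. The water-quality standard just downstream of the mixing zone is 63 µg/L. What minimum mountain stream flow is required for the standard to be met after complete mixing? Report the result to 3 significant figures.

943 L/s

Set C_mix = 63: (Q·13.00 + 146.0·386.0) / (Q + 146.0) = 63
→ Q = 146.0·(386.0 − 63)/(63 − 13.00) = 943.2 L/s.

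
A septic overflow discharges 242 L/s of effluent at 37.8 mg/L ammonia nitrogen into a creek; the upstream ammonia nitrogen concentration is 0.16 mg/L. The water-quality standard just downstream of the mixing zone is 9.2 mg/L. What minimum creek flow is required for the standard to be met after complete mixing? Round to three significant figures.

766 L/s

Set C_mix = 9.2: (Q·0.1600 + 242.0·37.80) / (Q + 242.0) = 9.2
→ Q = 242.0·(37.80 − 9.2)/(9.2 − 0.1600) = 765.6 L/s.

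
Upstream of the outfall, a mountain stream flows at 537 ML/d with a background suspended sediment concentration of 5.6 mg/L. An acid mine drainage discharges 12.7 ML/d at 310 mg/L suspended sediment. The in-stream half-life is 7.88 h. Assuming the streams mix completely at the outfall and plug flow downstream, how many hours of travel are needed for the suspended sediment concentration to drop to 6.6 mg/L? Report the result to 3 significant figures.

Mass balance: C = (537.0·5.600 + 12.70·310.0) / 549.7 = 6944/549.7 = 12.63 mg/L.
Half-life 7.88 h → k = ln 2 / 7.88 = 0.08796 h⁻¹ = 2.111 d⁻¹.
12.63·exp(−k·t) = 6.6 → t = ln(12.63/6.6)/k = 26570 s = 7.381 h.

7.38 h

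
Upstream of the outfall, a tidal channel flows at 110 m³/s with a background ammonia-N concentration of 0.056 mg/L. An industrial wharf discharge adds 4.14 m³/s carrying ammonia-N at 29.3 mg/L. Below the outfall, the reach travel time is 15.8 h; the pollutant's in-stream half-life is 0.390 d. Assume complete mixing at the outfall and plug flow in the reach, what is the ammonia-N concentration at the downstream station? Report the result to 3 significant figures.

After mixing, C = (110.0·0.05600 + 4.140·29.30) / 114.1 = 127.5/114.1 = 1.117 mg/L.
Half-life 0.390 d → k = ln 2 / 0.390 = 1.777 d⁻¹.
After decay, C = 1.117 × e^(−kt) = 1.117 × 0.3103 = 0.3466 mg/L.

0.347 mg/L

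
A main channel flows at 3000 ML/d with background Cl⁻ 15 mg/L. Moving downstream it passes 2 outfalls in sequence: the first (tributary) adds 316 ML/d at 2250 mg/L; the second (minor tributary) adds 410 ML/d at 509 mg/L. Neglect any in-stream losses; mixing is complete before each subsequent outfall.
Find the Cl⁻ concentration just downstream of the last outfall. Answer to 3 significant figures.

259 mg/L

Outfall 1: combined Q = 3316 ML/d; C = (3000·15.00 + 316.0·2250)/3316 = 228.0 mg/L.
Outfall 2: combined Q = 3726 ML/d; C = (3316·228.0 + 410.0·509.0)/3726 = 258.9 mg/L.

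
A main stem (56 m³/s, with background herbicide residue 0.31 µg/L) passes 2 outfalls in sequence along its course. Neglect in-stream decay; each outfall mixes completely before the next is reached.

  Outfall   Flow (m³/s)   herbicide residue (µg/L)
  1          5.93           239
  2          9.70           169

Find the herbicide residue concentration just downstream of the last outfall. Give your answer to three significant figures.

42.9 µg/L

After outfall 1: Q = 56.00 + 5.930 = 61.93 m³/s; C = (56.00·0.3100 + 5.930·239.0)/61.93 = 23.17 µg/L.
After outfall 2: Q = 61.93 + 9.700 = 71.63 m³/s; C = (61.93·23.17 + 9.700·169.0)/71.63 = 42.91 µg/L.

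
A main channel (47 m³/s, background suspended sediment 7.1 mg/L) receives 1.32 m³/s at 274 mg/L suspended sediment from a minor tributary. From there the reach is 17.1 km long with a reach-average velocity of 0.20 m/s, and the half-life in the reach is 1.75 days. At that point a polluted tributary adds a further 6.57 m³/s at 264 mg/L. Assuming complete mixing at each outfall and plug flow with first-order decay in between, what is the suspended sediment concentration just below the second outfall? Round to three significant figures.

40.2 mg/L

After mixing, C = (47.00·7.100 + 1.320·274.0) / 48.32 = 695.4/48.32 = 14.39 mg/L; combined flow 48.32 m³/s.
Travel time t = 17.1·1000 / 0.20 = 85500 s = 23.75 h.
Half-life 1.75 d → k = ln 2 / 1.75 = 0.3961 d⁻¹.
Applying C = C₀e^(−kt): 14.39 × 0.6757 = 9.725 mg/L.
At the second outfall, C = (48.32·9.725 + 6.570·264.0) / (48.32 + 6.570) = 40.16 mg/L.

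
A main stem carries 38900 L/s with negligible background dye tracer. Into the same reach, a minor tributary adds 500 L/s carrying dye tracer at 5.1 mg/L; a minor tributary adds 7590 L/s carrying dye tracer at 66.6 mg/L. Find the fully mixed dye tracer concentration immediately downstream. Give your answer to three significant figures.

After mixing, C = (38900·0 + 500.0·5.100 + 7590·66.60) / 46990 = 508000/46990 = 10.81 mg/L.

10.8 mg/L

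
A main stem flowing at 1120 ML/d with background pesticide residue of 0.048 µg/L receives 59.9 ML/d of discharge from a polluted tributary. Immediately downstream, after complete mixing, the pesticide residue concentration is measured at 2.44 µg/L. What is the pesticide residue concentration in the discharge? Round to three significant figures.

47.2 µg/L

Mass balance: 1120·0.04800 + 59.90·Cₑ = 1180·2.440
→ Cₑ = (1180·2.440 − 1120·0.04800) / 59.90 = 47.17 µg/L.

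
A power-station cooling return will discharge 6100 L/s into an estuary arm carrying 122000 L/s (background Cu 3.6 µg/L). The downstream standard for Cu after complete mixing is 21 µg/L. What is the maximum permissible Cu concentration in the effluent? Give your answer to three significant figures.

At the limit, (Qr·Cr + Qe·Cₑ)/(Qr + Qe) = 21:
Cₑ = (128100·21 − 122000·3.600) / 6100 = 369.0 µg/L.

369 µg/L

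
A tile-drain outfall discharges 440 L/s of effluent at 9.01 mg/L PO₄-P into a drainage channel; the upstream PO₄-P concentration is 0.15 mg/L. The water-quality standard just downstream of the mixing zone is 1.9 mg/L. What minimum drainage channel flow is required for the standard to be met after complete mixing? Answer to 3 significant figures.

Set C_mix = 1.9: (Q·0.1500 + 440.0·9.010) / (Q + 440.0) = 1.9
→ Q = 440.0·(9.010 − 1.9)/(1.9 − 0.1500) = 1788 L/s.

1790 L/s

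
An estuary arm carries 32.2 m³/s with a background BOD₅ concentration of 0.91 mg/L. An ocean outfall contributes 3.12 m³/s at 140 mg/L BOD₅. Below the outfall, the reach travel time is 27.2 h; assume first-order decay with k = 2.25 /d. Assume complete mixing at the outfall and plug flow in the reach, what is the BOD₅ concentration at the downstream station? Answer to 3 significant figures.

Flow-weighted average: C = (32.20·0.9100 + 3.120·140.0) / 35.32 = 466.1/35.32 = 13.20 mg/L.
After decay, C = 13.20 × e^(−kt) = 13.20 × 0.07808 = 1.030 mg/L.

1.03 mg/L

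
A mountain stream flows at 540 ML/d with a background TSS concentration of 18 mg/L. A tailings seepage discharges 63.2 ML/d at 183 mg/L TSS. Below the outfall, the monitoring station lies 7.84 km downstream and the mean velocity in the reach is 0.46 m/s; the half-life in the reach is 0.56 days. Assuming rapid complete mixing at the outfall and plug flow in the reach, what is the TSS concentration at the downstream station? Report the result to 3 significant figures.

Mixed concentration C = ΣQC/ΣQ = (540.0·18.00 + 63.20·183.0) / 603.2 = 21290/603.2 = 35.29 mg/L.
Travel time t = 7.84·1000 / 0.46 = 17040 s = 4.734 h.
Half-life 0.56 d → k = ln 2 / 0.56 = 1.238 d⁻¹.
Decay over the reach: 35.29·exp(−kt) = 35.29·0.7834 = 27.64 mg/L.

27.6 mg/L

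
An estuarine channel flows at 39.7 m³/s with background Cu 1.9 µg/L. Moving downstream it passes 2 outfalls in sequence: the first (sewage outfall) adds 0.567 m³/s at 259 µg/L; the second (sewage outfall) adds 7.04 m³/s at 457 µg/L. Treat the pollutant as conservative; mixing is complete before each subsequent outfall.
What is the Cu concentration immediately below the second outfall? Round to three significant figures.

Below outfall 1: Q → 40.27 m³/s, C = (39.70·1.900 + 0.5670·259.0)/40.27 = 5.520 µg/L.
Below outfall 2: Q → 47.31 m³/s, C = (40.27·5.520 + 7.040·457.0)/47.31 = 72.71 µg/L.

72.7 µg/L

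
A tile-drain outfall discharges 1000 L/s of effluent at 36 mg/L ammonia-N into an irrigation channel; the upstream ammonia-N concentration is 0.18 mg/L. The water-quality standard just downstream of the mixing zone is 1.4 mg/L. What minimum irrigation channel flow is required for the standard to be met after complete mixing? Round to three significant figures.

Set C_mix = 1.4: (Q·0.1800 + 1000·36.00) / (Q + 1000) = 1.4
→ Q = 1000·(36.00 − 1.4)/(1.4 − 0.1800) = 28360 L/s.

28400 L/s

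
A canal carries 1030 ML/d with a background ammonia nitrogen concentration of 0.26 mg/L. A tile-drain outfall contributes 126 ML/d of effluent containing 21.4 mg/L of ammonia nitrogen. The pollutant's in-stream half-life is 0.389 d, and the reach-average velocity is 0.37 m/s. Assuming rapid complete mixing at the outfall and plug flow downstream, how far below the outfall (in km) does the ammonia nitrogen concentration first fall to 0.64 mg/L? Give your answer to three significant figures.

Flow-weighted average: C = (1030·0.2600 + 126.0·21.40) / 1156 = 2964/1156 = 2.564 mg/L.
Half-life 0.389 d → k = ln 2 / 0.389 = 1.782 d⁻¹.
Set 2.564·exp(−k·t) = 0.64 → t = ln(2.564/0.64)/k = 67300 s = 18.69 h.
Distance = v·t = 0.37·67300 = 24900 m = 24.90 km.

24.9 km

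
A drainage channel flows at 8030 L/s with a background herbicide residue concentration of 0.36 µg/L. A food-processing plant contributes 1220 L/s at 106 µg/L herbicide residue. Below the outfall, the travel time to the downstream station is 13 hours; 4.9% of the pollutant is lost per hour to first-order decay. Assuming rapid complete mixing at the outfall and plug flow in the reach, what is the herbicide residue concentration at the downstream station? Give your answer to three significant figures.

After mixing, C = (8030·0.3600 + 1220·106.0) / 9250 = 132200/9250 = 14.29 µg/L.
4.9%/h lost → k = −ln(1 − 0.049) = 0.05024 h⁻¹.
Decay over the reach: 14.29·exp(−kt) = 14.29·0.5204 = 7.438 µg/L.

7.44 µg/L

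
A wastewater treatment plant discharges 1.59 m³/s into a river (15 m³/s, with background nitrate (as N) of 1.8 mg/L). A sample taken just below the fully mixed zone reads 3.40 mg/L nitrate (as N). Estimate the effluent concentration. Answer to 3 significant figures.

Mass balance: 15.00·1.800 + 1.590·Cₑ = 16.59·3.400
→ Cₑ = (16.59·3.400 − 15.00·1.800) / 1.590 = 18.49 mg/L.

18.5 mg/L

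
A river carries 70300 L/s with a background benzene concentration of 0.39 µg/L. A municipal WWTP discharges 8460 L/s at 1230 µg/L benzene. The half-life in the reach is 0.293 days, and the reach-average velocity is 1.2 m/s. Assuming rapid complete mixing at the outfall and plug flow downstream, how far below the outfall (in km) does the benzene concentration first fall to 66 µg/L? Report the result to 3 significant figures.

30.5 km

After mixing, C = (70300·0.3900 + 8460·1230) / 78760 = 10430000/78760 = 132.5 µg/L.
Half-life 0.293 d → k = ln 2 / 0.293 = 2.366 d⁻¹.
Set 132.5·exp(−k·t) = 66 → t = ln(132.5/66)/k = 25440 s = 7.068 h.
Distance = v·t = 1.2·25440 = 30530 m = 30.53 km.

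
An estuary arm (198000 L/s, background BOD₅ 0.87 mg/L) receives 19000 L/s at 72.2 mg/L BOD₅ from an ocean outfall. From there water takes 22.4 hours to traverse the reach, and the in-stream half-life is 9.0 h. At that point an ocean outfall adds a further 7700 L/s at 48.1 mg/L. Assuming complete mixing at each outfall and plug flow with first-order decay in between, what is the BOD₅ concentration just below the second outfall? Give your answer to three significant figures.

Mass balance: C = (198000·0.8700 + 19000·72.20) / 217000 = 1544000/217000 = 7.115 mg/L; combined flow 217000 L/s.
Half-life 9.0 h → k = ln 2 / 9.0 = 0.07702 h⁻¹ = 1.848 d⁻¹.
After decay, C = 7.115 × e^(−kt) = 7.115 × 0.1781 = 1.268 mg/L.
Second outfall: C = (217000·1.268 + 7700·48.10)/224700 = 2.872 mg/L.

2.87 mg/L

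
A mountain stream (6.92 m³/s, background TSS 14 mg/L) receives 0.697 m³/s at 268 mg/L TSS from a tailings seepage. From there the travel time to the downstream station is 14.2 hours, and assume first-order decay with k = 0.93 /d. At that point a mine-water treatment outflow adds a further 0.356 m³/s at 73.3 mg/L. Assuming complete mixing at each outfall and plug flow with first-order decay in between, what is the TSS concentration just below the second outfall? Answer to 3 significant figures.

23.8 mg/L

Mass balance: C = (6.920·14.00 + 0.6970·268.0) / 7.617 = 283.7/7.617 = 37.24 mg/L; combined flow 7.617 m³/s.
First-order decay: C = 37.24·exp(−k·t) = 37.24·0.5768 = 21.48 mg/L.
Second outfall: C = (7.617·21.48 + 0.3560·73.30)/7.973 = 23.80 mg/L.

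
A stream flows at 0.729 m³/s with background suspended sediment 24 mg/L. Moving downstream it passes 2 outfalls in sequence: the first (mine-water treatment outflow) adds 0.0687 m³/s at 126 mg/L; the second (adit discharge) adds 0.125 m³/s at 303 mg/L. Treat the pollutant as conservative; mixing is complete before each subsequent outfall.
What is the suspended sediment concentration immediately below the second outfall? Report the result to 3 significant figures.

After outfall 1: Q = 0.7290 + 0.06870 = 0.7977 m³/s; C = (0.7290·24.00 + 0.06870·126.0)/0.7977 = 32.78 mg/L.
After outfall 2: Q = 0.7977 + 0.1250 = 0.9227 m³/s; C = (0.7977·32.78 + 0.1250·303.0)/0.9227 = 69.39 mg/L.

69.4 mg/L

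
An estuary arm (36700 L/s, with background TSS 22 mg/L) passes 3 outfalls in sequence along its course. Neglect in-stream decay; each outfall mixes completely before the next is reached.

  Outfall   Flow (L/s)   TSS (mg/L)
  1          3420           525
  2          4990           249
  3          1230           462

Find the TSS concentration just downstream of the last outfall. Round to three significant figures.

After outfall 1: Q = 36700 + 3420 = 40120 L/s; C = (36700·22.00 + 3420·525.0)/40120 = 64.88 mg/L.
After outfall 2: Q = 40120 + 4990 = 45110 L/s; C = (40120·64.88 + 4990·249.0)/45110 = 85.25 mg/L.
After outfall 3: Q = 45110 + 1230 = 46340 L/s; C = (45110·85.25 + 1230·462.0)/46340 = 95.25 mg/L.

95.2 mg/L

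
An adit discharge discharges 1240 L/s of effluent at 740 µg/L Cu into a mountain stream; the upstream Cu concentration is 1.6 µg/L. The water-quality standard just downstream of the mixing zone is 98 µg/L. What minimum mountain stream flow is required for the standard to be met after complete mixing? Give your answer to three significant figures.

Set C_mix = 98: (Q·1.600 + 1240·740.0) / (Q + 1240) = 98
→ Q = 1240·(740.0 − 98)/(98 − 1.600) = 8258 L/s.

8260 L/s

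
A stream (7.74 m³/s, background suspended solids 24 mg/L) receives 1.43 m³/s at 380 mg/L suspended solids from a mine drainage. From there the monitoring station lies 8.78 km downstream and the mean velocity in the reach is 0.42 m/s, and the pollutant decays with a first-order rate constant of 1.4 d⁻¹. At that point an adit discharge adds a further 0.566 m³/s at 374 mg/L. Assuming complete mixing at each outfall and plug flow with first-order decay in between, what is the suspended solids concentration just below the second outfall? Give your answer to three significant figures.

75.1 mg/L

Mixed concentration C = ΣQC/ΣQ = (7.740·24.00 + 1.430·380.0) / 9.170 = 729.2/9.170 = 79.52 mg/L; combined flow 9.170 m³/s.
Travel time t = 8.78·1000 / 0.42 = 20900 s = 5.807 h.
First-order decay: C = 79.52·exp(−k·t) = 79.52·0.7127 = 56.67 mg/L.
Second outfall: C = (9.170·56.67 + 0.5660·374.0)/9.736 = 75.12 mg/L.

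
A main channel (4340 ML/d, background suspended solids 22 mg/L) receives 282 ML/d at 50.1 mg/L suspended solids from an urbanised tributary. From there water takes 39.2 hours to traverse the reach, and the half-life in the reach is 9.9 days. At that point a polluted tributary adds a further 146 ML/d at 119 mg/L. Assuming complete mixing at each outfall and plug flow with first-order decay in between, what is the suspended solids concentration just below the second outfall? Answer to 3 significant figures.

24.1 mg/L

Conservation of mass: C = (4340·22.00 + 282.0·50.10) / 4622 = 109600/4622 = 23.71 mg/L; combined flow 4622 ML/d.
Half-life 9.9 d → k = ln 2 / 9.9 = 0.07001 d⁻¹.
After decay, C = 23.71 × e^(−kt) = 23.71 × 0.8919 = 21.15 mg/L.
At the second outfall, C = (4622·21.15 + 146.0·119.0) / (4622 + 146.0) = 24.15 mg/L.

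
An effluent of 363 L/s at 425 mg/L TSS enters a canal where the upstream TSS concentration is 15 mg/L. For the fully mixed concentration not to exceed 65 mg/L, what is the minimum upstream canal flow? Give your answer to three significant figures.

2610 L/s

Set C_mix = 65: (Q·15.00 + 363.0·425.0) / (Q + 363.0) = 65
→ Q = 363.0·(425.0 − 65)/(65 − 15.00) = 2614 L/s.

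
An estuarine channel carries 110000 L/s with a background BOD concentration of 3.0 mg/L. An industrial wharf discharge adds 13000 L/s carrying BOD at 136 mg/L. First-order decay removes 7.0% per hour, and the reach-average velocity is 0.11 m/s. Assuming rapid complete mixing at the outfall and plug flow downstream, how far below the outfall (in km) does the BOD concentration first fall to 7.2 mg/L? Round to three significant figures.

Conservation of mass: C = (110000·3.000 + 13000·136.0) / 123000 = 2098000/123000 = 17.06 mg/L.
7.0%/h lost → k = −ln(1 − 0.07) = 0.07257 h⁻¹.
Set 17.06·exp(−k·t) = 7.2 → t = ln(17.06/7.2)/k = 42780 s = 11.88 h.
Distance = v·t = 0.11·42780 = 4706 m = 4.706 km.

4.71 km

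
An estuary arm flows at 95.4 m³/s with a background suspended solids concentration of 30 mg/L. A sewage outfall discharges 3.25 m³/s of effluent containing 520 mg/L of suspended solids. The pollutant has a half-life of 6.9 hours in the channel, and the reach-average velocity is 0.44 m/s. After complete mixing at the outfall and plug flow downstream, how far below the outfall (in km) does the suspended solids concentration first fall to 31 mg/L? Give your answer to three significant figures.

After mixing, C = (95.40·30.00 + 3.250·520.0) / 98.65 = 4552/98.65 = 46.14 mg/L.
Half-life 6.9 h → k = ln 2 / 6.9 = 0.1005 h⁻¹ = 2.411 d⁻¹.
Set 46.14·exp(−k·t) = 31 → t = ln(46.14/31)/k = 14250 s = 3.960 h.
Distance = v·t = 0.44·14250 = 6272 m = 6.272 km.

6.27 km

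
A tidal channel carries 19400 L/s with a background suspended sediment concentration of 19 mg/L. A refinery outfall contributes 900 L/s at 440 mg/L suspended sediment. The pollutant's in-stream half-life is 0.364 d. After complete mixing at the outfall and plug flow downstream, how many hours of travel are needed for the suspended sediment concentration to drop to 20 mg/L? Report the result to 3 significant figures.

7.98 h

Flow-weighted average: C = (19400·19.00 + 900.0·440.0) / 20300 = 764600/20300 = 37.67 mg/L.
Half-life 0.364 d → k = ln 2 / 0.364 = 1.904 d⁻¹.
37.67·exp(−k·t) = 20 → t = ln(37.67/20)/k = 28720 s = 7.978 h.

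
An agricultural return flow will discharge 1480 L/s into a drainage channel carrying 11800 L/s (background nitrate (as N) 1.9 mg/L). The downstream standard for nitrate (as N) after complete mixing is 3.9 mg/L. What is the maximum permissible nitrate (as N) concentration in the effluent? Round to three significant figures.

At the limit, (Qr·Cr + Qe·Cₑ)/(Qr + Qe) = 3.9:
Cₑ = (13280·3.9 − 11800·1.900) / 1480 = 19.85 mg/L.

19.8 mg/L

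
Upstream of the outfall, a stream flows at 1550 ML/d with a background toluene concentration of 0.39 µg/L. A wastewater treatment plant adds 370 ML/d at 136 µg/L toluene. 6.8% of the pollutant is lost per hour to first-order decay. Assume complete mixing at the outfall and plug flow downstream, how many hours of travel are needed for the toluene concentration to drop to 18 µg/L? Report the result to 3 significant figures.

5.50 h

Conservation of mass: C = (1550·0.3900 + 370.0·136.0) / 1920 = 50920/1920 = 26.52 µg/L.
6.8%/h lost → k = −ln(1 − 0.068) = 0.07042 h⁻¹.
26.52·exp(−k·t) = 18 → t = ln(26.52/18)/k = 19820 s = 5.505 h.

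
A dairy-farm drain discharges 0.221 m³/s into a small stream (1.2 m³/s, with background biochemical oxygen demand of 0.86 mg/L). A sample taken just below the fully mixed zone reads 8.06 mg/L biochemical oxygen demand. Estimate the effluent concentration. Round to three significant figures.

Mass balance: 1.200·0.8600 + 0.2210·Cₑ = 1.421·8.060
→ Cₑ = (1.421·8.060 − 1.200·0.8600) / 0.2210 = 47.16 mg/L.

47.2 mg/L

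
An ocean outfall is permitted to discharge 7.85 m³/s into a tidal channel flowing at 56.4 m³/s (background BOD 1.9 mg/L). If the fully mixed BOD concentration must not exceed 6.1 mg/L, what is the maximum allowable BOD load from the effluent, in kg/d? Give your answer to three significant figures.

Mass balance at the limit: 56.40·1.900 + 7.850·Cₑ = 64.25·6.1 → Cₑ = 36.28 mg/L.
Load = 7.850 m³/s × 36.28 g/m³ × 86 400 s/d = 24600 kg/d.

24600 kg/d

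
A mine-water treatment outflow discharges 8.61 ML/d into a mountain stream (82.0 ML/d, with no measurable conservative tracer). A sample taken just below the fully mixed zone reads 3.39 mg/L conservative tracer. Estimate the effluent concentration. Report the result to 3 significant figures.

35.7 mg/L

Mass balance: 82.00·0 + 8.610·Cₑ = 90.61·3.390
→ Cₑ = (90.61·3.390 − 82.00·0) / 8.610 = 35.68 mg/L.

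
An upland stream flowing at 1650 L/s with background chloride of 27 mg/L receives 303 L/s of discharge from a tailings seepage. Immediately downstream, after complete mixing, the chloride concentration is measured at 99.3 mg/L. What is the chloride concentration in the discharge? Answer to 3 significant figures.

Mass balance: 1650·27.00 + 303.0·Cₑ = 1953·99.30
→ Cₑ = (1953·99.30 − 1650·27.00) / 303.0 = 493.0 mg/L.

493 mg/L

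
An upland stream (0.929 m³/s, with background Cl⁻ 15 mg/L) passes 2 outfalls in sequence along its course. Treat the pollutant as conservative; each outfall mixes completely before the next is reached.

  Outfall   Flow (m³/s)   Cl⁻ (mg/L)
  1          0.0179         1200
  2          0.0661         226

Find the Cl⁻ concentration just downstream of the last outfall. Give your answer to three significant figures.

After outfall 1: Q = 0.9290 + 0.01790 = 0.9469 m³/s; C = (0.9290·15.00 + 0.01790·1200)/0.9469 = 37.40 mg/L.
After outfall 2: Q = 0.9469 + 0.06610 = 1.013 m³/s; C = (0.9469·37.40 + 0.06610·226.0)/1.013 = 49.71 mg/L.

49.7 mg/L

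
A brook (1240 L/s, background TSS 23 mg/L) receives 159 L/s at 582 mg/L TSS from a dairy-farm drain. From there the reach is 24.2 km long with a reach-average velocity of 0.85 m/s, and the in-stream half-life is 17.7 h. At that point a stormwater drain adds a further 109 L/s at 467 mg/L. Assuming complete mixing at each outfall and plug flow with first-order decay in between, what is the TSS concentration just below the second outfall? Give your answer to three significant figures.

92.7 mg/L

Mass balance: C = (1240·23.00 + 159.0·582.0) / 1399 = 121100/1399 = 86.53 mg/L; combined flow 1399 L/s.
Travel time t = 24.2·1000 / 0.85 = 28470 s = 7.908 h.
Half-life 17.7 h → k = ln 2 / 17.7 = 0.03916 h⁻¹ = 0.9399 d⁻¹.
After decay, C = 86.53 × e^(−kt) = 86.53 × 0.7337 = 63.49 mg/L.
Second outfall: C = (1399·63.49 + 109.0·467.0)/1508 = 92.65 mg/L.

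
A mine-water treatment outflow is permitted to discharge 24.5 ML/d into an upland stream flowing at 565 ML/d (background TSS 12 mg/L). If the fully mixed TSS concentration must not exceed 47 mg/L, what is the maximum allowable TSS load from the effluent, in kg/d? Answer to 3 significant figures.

20900 kg/d

Mass balance at the limit: 565.0·12.00 + 24.50·Cₑ = 589.5·47 → Cₑ = 854.1 mg/L.
24.50 ML/d = 0.2836 m³/s. Load = 0.2836 m³/s × 854.1 g/m³ × 86 400 s/d = 20930 kg/d.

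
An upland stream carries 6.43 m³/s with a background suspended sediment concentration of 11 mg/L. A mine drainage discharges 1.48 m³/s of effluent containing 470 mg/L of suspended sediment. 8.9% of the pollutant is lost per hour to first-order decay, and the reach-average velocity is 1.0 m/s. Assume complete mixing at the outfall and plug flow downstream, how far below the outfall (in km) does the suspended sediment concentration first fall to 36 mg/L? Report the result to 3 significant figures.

38.2 km

Mass balance: C = (6.430·11.00 + 1.480·470.0) / 7.910 = 766.3/7.910 = 96.88 mg/L.
8.9%/h lost → k = −ln(1 − 0.089) = 0.09321 h⁻¹.
Set 96.88·exp(−k·t) = 36 → t = ln(96.88/36)/k = 38230 s = 10.62 h.
Distance = v·t = 1.0·38230 = 38230 m = 38.23 km.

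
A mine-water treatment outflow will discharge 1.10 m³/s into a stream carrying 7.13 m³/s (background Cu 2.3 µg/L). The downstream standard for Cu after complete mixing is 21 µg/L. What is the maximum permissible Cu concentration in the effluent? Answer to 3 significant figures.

142 µg/L

At the limit, (Qr·Cr + Qe·Cₑ)/(Qr + Qe) = 21:
Cₑ = (8.230·21 − 7.130·2.300) / 1.100 = 142.2 µg/L.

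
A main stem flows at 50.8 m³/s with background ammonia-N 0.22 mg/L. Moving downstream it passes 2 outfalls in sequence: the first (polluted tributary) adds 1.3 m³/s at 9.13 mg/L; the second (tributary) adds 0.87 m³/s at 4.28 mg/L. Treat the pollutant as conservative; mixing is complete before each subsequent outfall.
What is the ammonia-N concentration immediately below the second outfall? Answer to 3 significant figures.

After outfall 1: Q = 50.80 + 1.300 = 52.10 m³/s; C = (50.80·0.2200 + 1.300·9.130)/52.10 = 0.4423 mg/L.
After outfall 2: Q = 52.10 + 0.8700 = 52.97 m³/s; C = (52.10·0.4423 + 0.8700·4.280)/52.97 = 0.5054 mg/L.

0.505 mg/L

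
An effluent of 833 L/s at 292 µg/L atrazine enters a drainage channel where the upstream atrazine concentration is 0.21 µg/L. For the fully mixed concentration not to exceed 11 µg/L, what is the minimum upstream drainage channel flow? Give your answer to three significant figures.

Set C_mix = 11: (Q·0.2100 + 833.0·292.0) / (Q + 833.0) = 11
→ Q = 833.0·(292.0 − 11)/(11 − 0.2100) = 21690 L/s.

21700 L/s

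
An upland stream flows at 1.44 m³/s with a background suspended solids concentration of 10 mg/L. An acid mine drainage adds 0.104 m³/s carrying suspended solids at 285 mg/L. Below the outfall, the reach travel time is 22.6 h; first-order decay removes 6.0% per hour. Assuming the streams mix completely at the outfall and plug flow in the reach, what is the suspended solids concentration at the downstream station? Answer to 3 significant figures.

7.05 mg/L

After mixing, C = (1.440·10.00 + 0.1040·285.0) / 1.544 = 44.04/1.544 = 28.52 mg/L.
6.0%/h lost → k = −ln(1 − 0.06) = 0.06188 h⁻¹.
Applying C = C₀e^(−kt): 28.52 × 0.2470 = 7.045 mg/L.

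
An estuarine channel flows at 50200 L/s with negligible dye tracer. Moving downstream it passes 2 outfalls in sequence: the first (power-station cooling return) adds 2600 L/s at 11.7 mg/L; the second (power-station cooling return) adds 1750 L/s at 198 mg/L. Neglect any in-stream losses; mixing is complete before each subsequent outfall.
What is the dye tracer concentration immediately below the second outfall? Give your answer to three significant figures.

6.91 mg/L

Outfall 1: combined Q = 52800 L/s; C = (50200·0 + 2600·11.70)/52800 = 0.5761 mg/L.
Outfall 2: combined Q = 54550 L/s; C = (52800·0.5761 + 1750·198.0)/54550 = 6.910 mg/L.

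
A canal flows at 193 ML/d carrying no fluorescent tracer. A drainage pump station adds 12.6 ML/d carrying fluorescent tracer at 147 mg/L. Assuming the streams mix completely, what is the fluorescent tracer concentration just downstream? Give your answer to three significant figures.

Mixed concentration C = ΣQC/ΣQ = (193.0·0 + 12.60·147.0) / 205.6 = 1852/205.6 = 9.009 mg/L.

9.01 mg/L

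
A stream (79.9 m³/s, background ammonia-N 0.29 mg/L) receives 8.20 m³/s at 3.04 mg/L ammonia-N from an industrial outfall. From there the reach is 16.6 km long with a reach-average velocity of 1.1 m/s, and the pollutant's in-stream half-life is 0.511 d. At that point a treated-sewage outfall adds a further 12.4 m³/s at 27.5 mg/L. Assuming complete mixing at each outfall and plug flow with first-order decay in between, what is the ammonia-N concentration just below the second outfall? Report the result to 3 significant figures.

Conservation of mass: C = (79.90·0.2900 + 8.200·3.040) / 88.10 = 48.10/88.10 = 0.5460 mg/L; combined flow 88.10 m³/s.
Travel time t = 16.6·1000 / 1.1 = 15090 s = 4.192 h.
Half-life 0.511 d → k = ln 2 / 0.511 = 1.356 d⁻¹.
Applying C = C₀e^(−kt): 0.5460 × 0.7891 = 0.4308 mg/L.
Second outfall: C = (88.10·0.4308 + 12.40·27.50)/100.5 = 3.771 mg/L.

3.77 mg/L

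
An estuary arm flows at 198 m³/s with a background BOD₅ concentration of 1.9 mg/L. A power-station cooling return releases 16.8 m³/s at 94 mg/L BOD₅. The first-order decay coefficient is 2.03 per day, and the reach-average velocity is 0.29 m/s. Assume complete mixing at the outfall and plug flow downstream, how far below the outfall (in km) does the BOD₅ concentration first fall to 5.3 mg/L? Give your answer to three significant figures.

After mixing, C = (198.0·1.900 + 16.80·94.00) / 214.8 = 1955/214.8 = 9.103 mg/L.
Set 9.103·exp(−k·t) = 5.3 → t = ln(9.103/5.3)/k = 23020 s = 6.395 h.
Distance = v·t = 0.29·23020 = 6677 m = 6.677 km.

6.68 km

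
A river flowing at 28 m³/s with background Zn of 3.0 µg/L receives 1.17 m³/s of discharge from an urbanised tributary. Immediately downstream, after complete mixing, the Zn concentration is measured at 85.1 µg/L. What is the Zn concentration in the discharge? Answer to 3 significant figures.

2050 µg/L

Mass balance: 28.00·3.000 + 1.170·Cₑ = 29.17·85.10
→ Cₑ = (29.17·85.10 − 28.00·3.000) / 1.170 = 2050 µg/L.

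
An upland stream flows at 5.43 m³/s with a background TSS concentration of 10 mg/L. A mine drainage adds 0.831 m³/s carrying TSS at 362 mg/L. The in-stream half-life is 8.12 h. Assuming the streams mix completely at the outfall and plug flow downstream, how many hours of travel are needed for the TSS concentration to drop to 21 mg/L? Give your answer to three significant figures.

11.6 h

Conservation of mass: C = (5.430·10.00 + 0.8310·362.0) / 6.261 = 355.1/6.261 = 56.72 mg/L.
Half-life 8.12 h → k = ln 2 / 8.12 = 0.08536 h⁻¹ = 2.049 d⁻¹.
56.72·exp(−k·t) = 21 → t = ln(56.72/21)/k = 41900 s = 11.64 h.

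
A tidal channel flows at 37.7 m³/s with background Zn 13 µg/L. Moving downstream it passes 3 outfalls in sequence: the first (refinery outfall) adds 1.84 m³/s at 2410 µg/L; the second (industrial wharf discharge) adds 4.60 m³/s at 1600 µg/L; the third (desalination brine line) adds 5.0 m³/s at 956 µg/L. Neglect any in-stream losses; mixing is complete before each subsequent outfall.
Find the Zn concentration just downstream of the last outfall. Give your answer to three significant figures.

Below outfall 1: Q → 39.54 m³/s, C = (37.70·13.00 + 1.840·2410)/39.54 = 124.5 µg/L.
Below outfall 2: Q → 44.14 m³/s, C = (39.54·124.5 + 4.600·1600)/44.14 = 278.3 µg/L.
Below outfall 3: Q → 49.14 m³/s, C = (44.14·278.3 + 5.000·956.0)/49.14 = 347.3 µg/L.

347 µg/L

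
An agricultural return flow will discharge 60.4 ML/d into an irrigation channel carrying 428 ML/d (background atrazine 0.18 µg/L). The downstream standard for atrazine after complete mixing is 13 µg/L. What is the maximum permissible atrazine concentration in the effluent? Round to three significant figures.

At the limit, (Qr·Cr + Qe·Cₑ)/(Qr + Qe) = 13:
Cₑ = (488.4·13 − 428.0·0.1800) / 60.40 = 103.8 µg/L.

104 µg/L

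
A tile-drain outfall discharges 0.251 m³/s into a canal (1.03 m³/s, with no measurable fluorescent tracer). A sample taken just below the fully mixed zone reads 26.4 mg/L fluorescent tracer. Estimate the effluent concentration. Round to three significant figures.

Mass balance: 1.030·0 + 0.2510·Cₑ = 1.281·26.40
→ Cₑ = (1.281·26.40 − 1.030·0) / 0.2510 = 134.7 mg/L.

135 mg/L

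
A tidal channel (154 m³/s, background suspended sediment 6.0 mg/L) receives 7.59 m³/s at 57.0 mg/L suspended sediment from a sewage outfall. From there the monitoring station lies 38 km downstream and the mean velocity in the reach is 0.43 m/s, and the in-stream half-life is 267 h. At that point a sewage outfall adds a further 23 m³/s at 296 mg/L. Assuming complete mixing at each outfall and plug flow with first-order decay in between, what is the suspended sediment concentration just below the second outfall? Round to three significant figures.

Mixed concentration C = ΣQC/ΣQ = (154.0·6.000 + 7.590·57.00) / 161.6 = 1357/161.6 = 8.396 mg/L; combined flow 161.6 m³/s.
Travel time t = 38·1000 / 0.43 = 88370 s = 24.55 h.
Half-life 267 h → k = ln 2 / 267 = 0.002596 h⁻¹ = 0.06231 d⁻¹.
Applying C = C₀e^(−kt): 8.396 × 0.9383 = 7.877 mg/L.
Second outfall: C = (161.6·7.877 + 23.00·296.0)/184.6 = 43.78 mg/L.

43.8 mg/L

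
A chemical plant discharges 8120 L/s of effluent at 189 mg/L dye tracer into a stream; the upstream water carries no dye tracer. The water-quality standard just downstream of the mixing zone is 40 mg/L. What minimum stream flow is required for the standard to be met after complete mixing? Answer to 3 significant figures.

30200 L/s

Set C_mix = 40: (Q·0 + 8120·189.0) / (Q + 8120) = 40
→ Q = 8120·(189.0 − 40)/(40 − 0) = 30250 L/s.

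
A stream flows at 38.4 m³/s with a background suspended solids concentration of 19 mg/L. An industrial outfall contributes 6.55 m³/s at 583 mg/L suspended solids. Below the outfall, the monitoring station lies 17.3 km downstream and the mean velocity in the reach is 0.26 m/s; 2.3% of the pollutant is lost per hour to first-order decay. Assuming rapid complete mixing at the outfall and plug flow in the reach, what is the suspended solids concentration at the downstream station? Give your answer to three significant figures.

65.8 mg/L

After mixing, C = (38.40·19.00 + 6.550·583.0) / 44.95 = 4548/44.95 = 101.2 mg/L.
Travel time t = 17.3·1000 / 0.26 = 66540 s = 18.48 h.
2.3%/h lost → k = −ln(1 − 0.023) = 0.02327 h⁻¹.
After decay, C = 101.2 × e^(−kt) = 101.2 × 0.6505 = 65.82 mg/L.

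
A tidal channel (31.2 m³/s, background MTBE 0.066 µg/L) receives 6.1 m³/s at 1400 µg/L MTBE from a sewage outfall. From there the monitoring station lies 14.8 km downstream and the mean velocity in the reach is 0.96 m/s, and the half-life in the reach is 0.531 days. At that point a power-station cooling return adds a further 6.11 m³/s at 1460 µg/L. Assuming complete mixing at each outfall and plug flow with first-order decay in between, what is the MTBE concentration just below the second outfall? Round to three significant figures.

Conservation of mass: C = (31.20·0.06600 + 6.100·1400) / 37.30 = 8542/37.30 = 229.0 µg/L; combined flow 37.30 m³/s.
Travel time t = 14.8·1000 / 0.96 = 15420 s = 4.282 h.
Half-life 0.531 d → k = ln 2 / 0.531 = 1.305 d⁻¹.
Decay over the reach: 229.0·exp(−kt) = 229.0·0.7922 = 181.4 µg/L.
At the second outfall, C = (37.30·181.4 + 6.110·1460) / (37.30 + 6.110) = 361.4 µg/L.

361 µg/L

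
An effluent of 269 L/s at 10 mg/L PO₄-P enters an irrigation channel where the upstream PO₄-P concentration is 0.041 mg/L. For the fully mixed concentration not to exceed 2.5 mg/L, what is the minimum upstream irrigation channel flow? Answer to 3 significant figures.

Set C_mix = 2.5: (Q·0.04100 + 269.0·10.00) / (Q + 269.0) = 2.5
→ Q = 269.0·(10.00 − 2.5)/(2.5 − 0.04100) = 820.5 L/s.

820 L/s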